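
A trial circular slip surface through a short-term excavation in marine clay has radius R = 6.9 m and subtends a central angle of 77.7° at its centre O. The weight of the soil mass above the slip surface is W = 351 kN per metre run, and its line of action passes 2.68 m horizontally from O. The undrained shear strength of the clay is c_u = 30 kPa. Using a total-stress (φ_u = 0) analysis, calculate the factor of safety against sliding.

FS = 2.06

Taking moments about the centre O, the resisting moment is provided by the undrained shear strength acting along the arc:
Arc length L_a = R·θ = 6.9·(77.7°·π/180) = 6.9·1.3561 = 9.36 m
M_R = c_u·L_a·R = 30·9.36·6.9 = 1936.9 kN·m/m
M_D = W·d = 351·2.68 = 940.7 kN·m/m
FS = M_R / M_D = 1936.9 / 940.7 = 2.059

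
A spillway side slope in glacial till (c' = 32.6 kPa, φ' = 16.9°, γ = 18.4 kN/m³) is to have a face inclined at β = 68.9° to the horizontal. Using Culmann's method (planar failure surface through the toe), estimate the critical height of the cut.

H_c = 16.46 m

Culmann's analysis gives the critical failure plane at α_cr = (β + φ')/2 = (68.9 + 16.9)/2 = 42.9°, and the critical height
H_c = (4c'/γ) · sinβ cosφ' / [1 − cos(β − φ')]
    = (4·32.6/18.4) · sin68.9°·cos16.9° / [1 − cos(52.0°)]
    = 7.087 · 0.9330·0.9568 / [1 − 0.6157]
    = 7.087 · 0.8927 / 0.3843
    = 16.46 m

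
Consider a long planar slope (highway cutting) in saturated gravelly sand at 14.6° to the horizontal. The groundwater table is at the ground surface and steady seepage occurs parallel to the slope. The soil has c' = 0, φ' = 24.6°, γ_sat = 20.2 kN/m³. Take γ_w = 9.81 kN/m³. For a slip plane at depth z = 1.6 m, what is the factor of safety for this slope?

With seepage parallel to the slope and the water table at the surface, the effective normal stress on the slip plane uses the buoyant unit weight γ' = γ_sat − γ_w while the driving shear stress uses γ_sat:
FS = [c' + γ' z cos²β tanφ'] / [γ_sat z sinβ cosβ]
(For c' = 0 this reduces to FS = (γ'/γ_sat)·tanφ'/tanβ.)
γ' = 20.2 − 9.81 = 10.39 kN/m³
Numerator = 0.0 + 10.39·1.6·cos²14.6°·tan24.6° = 0.0 + 10.39·1.6·0.9365·0.4578 = 7.127 kPa
Denominator = 20.2·1.6·sin14.6°·cos14.6° = 20.2·1.6·0.2521·0.9677 = 7.884 kPa
FS = 7.127 / 7.884 = 0.904

FS = 0.90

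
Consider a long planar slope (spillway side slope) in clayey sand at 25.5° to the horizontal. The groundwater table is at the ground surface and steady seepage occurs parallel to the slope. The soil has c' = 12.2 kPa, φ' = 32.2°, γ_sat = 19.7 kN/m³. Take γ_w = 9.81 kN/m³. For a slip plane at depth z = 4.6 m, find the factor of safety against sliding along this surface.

With seepage parallel to the slope and the water table at the surface, the effective normal stress on the slip plane uses the buoyant unit weight γ' = γ_sat − γ_w while the driving shear stress uses γ_sat:
FS = [c' + γ' z cos²β tanφ'] / [γ_sat z sinβ cosβ]
γ' = 19.7 − 9.81 = 9.89 kN/m³
Numerator = 12.2 + 9.89·4.6·cos²25.5°·tan32.2° = 12.2 + 9.89·4.6·0.8147·0.6297 = 35.539 kPa
Denominator = 19.7·4.6·sin25.5°·cos25.5° = 19.7·4.6·0.4305·0.9026 = 35.212 kPa
FS = 35.539 / 35.212 = 1.009

FS = 1.01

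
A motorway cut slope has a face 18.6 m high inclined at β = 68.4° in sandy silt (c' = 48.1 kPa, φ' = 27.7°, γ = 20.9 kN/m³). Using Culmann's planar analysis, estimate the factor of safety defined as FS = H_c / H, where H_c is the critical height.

FS = 1.68

H_c = (4c'/γ) · sinβ cosφ' / [1 − cos(β − φ')]
    = (4·48.1/20.9) · sin68.4°·cos27.7° / [1 − cos40.7°]
    = 9.206 · 0.8232 / 0.2419 = 31.33 m
FS = H_c / H = 31.33 / 18.6 = 1.685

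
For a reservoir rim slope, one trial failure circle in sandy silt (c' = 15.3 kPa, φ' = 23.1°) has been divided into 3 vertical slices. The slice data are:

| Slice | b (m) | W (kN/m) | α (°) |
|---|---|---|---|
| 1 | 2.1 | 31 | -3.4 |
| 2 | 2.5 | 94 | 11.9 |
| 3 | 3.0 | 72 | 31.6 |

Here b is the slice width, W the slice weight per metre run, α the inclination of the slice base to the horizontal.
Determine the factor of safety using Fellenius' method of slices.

FS = 3.69

Ordinary method of slices: FS = Σ[c'·Δl_i + (W_i cosα_i)·tanφ'] / Σ W_i sinα_i, with Δl_i = b_i / cosα_i.
Slice 1: Δl = 2.1/cos(-3.4°) = 2.104 m; N'_1 = 31·cos(-3.4°) = 30.9; c'Δl = 32.19; W sinα = -1.8
Slice 2: Δl = 2.5/cos11.9° = 2.555 m; N'_2 = 94·cos11.9° = 92.0; c'Δl = 39.09; W sinα = 19.4
Slice 3: Δl = 3.0/cos31.6° = 3.522 m; N'_3 = 72·cos31.6° = 61.3; c'Δl = 53.89; W sinα = 37.7
Σc'Δl = 125.2 kN/m; ΣN' = 184.2 kN/m; ΣW sinα = 55.3 kN/m
Resisting = 125.2 + 184.2·tan23.1° = 125.2 + 78.6 = 203.8 kN/m
FS = 203.8 / 55.3 = 3.686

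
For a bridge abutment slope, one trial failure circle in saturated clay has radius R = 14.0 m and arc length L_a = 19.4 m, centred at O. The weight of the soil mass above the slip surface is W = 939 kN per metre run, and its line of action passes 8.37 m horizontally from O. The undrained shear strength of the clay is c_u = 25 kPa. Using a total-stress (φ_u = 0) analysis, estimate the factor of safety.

FS = 0.86

Taking moments about the centre O, the resisting moment is provided by the undrained shear strength acting along the arc:
M_R = c_u·L_a·R = 25·19.40·14.0 = 6790.0 kN·m/m
M_D = W·d = 939·8.37 = 7859.4 kN·m/m
FS = M_R / M_D = 6790.0 / 7859.4 = 0.864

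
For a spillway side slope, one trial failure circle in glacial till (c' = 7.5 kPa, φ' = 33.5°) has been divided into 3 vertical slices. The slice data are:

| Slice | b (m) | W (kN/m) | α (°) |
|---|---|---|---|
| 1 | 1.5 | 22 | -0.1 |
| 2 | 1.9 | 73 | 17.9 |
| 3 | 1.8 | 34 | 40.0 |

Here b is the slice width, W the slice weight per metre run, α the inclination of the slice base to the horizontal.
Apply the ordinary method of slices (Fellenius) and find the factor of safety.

FS = 2.75

Ordinary method of slices: FS = Σ[c'·Δl_i + (W_i cosα_i)·tanφ'] / Σ W_i sinα_i, with Δl_i = b_i / cosα_i.
Slice 1: Δl = 1.5/cos(-0.1°) = 1.500 m; N'_1 = 22·cos(-0.1°) = 22.0; c'Δl = 11.25; W sinα = -0.0
Slice 2: Δl = 1.9/cos17.9° = 1.997 m; N'_2 = 73·cos17.9° = 69.5; c'Δl = 14.97; W sinα = 22.4
Slice 3: Δl = 1.8/cos40.0° = 2.350 m; N'_3 = 34·cos40.0° = 26.0; c'Δl = 17.62; W sinα = 21.9
Σc'Δl = 43.8 kN/m; ΣN' = 117.5 kN/m; ΣW sinα = 44.3 kN/m
Resisting = 43.8 + 117.5·tan33.5° = 43.8 + 77.8 = 121.6 kN/m
FS = 121.6 / 44.3 = 2.748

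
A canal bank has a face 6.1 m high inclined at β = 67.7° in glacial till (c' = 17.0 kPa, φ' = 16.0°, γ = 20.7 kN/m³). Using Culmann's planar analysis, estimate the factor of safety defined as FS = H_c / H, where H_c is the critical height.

FS = 1.26

H_c = (4c'/γ) · sinβ cosφ' / [1 − cos(β − φ')]
    = (4·17.0/20.7) · sin67.7°·cos16.0° / [1 − cos51.7°]
    = 3.285 · 0.8894 / 0.3802 = 7.68 m
FS = H_c / H = 7.68 / 6.1 = 1.260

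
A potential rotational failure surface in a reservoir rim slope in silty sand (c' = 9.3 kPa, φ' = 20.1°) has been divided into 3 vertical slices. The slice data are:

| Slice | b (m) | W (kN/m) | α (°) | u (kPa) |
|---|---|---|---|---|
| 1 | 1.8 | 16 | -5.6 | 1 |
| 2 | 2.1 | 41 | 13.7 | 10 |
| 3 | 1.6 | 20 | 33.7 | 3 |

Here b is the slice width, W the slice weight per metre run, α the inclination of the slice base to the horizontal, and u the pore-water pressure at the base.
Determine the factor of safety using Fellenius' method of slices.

Ordinary method of slices: FS = Σ[c'·Δl_i + (W_i cosα_i − u_i·Δl_i)·tanφ'] / Σ W_i sinα_i, with Δl_i = b_i / cosα_i.
Slice 1: Δl = 1.8/cos(-5.6°) = 1.809 m; N'_1 = 16·cos(-5.6°) − 1·1.809 = 14.1; c'Δl = 16.82; W sinα = -1.6
Slice 2: Δl = 2.1/cos13.7° = 2.161 m; N'_2 = 41·cos13.7° − 10·2.161 = 18.2; c'Δl = 20.10; W sinα = 9.7
Slice 3: Δl = 1.6/cos33.7° = 1.923 m; N'_3 = 20·cos33.7° − 3·1.923 = 10.9; c'Δl = 17.89; W sinα = 11.1
Σc'Δl = 54.8 kN/m; ΣN' = 43.2 kN/m; ΣW sinα = 19.2 kN/m
Resisting = 54.8 + 43.2·tan20.1° = 54.8 + 15.8 = 70.6 kN/m
FS = 70.6 / 19.2 = 3.669

FS = 3.67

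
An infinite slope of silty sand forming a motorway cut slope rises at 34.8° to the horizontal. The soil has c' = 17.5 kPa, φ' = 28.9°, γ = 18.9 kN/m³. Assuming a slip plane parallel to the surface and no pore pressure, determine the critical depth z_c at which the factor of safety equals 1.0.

z_c = 9.60 m

Setting FS = 1.00 in FS = [c' + γz cos²β tanφ'] / [γz sinβ cosβ] and solving for z:
z = c' / [γ cosβ (FS·sinβ − cosβ·tanφ')]
  = 17.5 / [18.9·cos34.8°·(1.00·sin34.8° − cos34.8°·tan28.9°)]
  = 17.5 / [18.9·0.8211·(1.00·0.5707 − 0.8211·0.5520)]
  = 17.5 / 1.8222 = 9.604 m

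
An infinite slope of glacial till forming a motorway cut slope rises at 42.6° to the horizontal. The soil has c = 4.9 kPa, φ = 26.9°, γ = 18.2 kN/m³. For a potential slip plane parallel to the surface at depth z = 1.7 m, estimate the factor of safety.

FS = 0.87

For an infinite slope with a slip plane parallel to the surface (no pore pressure): FS = [c + γz cos²β tanφ] / [γz sinβ cosβ].
γz = 18.2·1.7 = 30.94 kN/m²
Numerator = 4.9 + 30.94·cos²42.6°·tan26.9° = 4.9 + 30.94·0.5418·0.5073 = 13.405 kPa
Denominator = 30.94·sin42.6°·cos42.6° = 30.94·0.6769·0.7361 = 15.416 kPa
FS = 13.405 / 15.416 = 0.870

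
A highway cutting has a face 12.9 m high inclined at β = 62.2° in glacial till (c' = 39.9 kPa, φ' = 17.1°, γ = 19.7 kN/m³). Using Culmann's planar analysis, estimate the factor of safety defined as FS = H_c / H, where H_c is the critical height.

H_c = (4c'/γ) · sinβ cosφ' / [1 − cos(β − φ')]
    = (4·39.9/19.7) · sin62.2°·cos17.1° / [1 − cos45.1°]
    = 8.102 · 0.8455 / 0.2941 = 23.29 m
FS = H_c / H = 23.29 / 12.9 = 1.805

FS = 1.81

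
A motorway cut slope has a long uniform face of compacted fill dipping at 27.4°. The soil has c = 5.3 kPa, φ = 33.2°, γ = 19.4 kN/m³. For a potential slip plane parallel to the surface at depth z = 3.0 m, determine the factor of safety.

FS = 1.49

For an infinite slope with a slip plane parallel to the surface (no pore pressure): FS = [c + γz cos²β tanφ] / [γz sinβ cosβ].
γz = 19.4·3.0 = 58.20 kN/m²
Numerator = 5.3 + 58.20·cos²27.4°·tan33.2° = 5.3 + 58.20·0.7882·0.6544 = 35.319 kPa
Denominator = 58.20·sin27.4°·cos27.4° = 58.20·0.4602·0.8878 = 23.779 kPa
FS = 35.319 / 23.779 = 1.485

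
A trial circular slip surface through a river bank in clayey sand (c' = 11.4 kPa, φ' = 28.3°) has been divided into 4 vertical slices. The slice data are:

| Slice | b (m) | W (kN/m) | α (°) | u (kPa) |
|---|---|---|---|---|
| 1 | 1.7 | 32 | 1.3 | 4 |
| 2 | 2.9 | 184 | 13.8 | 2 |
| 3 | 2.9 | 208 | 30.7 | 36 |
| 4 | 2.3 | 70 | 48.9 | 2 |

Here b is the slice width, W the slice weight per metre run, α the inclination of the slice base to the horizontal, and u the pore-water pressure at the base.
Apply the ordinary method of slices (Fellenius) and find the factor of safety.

Ordinary method of slices: FS = Σ[c'·Δl_i + (W_i cosα_i − u_i·Δl_i)·tanφ'] / Σ W_i sinα_i, with Δl_i = b_i / cosα_i.
Slice 1: Δl = 1.7/cos1.3° = 1.700 m; N'_1 = 32·cos1.3° − 4·1.700 = 25.2; c'Δl = 19.38; W sinα = 0.7
Slice 2: Δl = 2.9/cos13.8° = 2.986 m; N'_2 = 184·cos13.8° − 2·2.986 = 172.7; c'Δl = 34.04; W sinα = 43.9
Slice 3: Δl = 2.9/cos30.7° = 3.373 m; N'_3 = 208·cos30.7° − 36·3.373 = 57.4; c'Δl = 38.45; W sinα = 106.2
Slice 4: Δl = 2.3/cos48.9° = 3.499 m; N'_4 = 70·cos48.9° − 2·3.499 = 39.0; c'Δl = 39.89; W sinα = 52.7
Σc'Δl = 131.8 kN/m; ΣN' = 294.4 kN/m; ΣW sinα = 203.6 kN/m
Resisting = 131.8 + 294.4·tan28.3° = 131.8 + 158.5 = 290.3 kN/m
FS = 290.3 / 203.6 = 1.426

FS = 1.43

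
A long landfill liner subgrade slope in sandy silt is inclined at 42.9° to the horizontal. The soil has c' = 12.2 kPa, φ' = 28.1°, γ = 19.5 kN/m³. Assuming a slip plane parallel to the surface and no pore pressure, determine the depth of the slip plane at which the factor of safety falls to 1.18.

Setting FS = 1.18 in FS = [c' + γz cos²β tanφ'] / [γz sinβ cosβ] and solving for z:
z = c' / [γ cosβ (FS·sinβ − cosβ·tanφ')]
  = 12.2 / [19.5·cos42.9°·(1.18·sin42.9° − cos42.9°·tan28.1°)]
  = 12.2 / [19.5·0.7325·(1.18·0.6807 − 0.7325·0.5340)]
  = 12.2 / 5.8868 = 2.072 m

z = 2.07 m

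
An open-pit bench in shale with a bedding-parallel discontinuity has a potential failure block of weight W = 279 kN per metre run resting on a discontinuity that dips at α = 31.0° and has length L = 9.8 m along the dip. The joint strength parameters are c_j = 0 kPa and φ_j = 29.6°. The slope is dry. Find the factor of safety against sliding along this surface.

Resolving the block weight along and normal to the plane and applying the Mohr–Coulomb strength on the joint:
N' = W cosα = 279·cos31.0° = 239.1 kN/m
Driving force T = W sinα = 279·sin31.0° = 143.7 kN/m
Resisting force R = c_j·L + N'·tanφ_j = 0·9.8 + 239.1·tan29.6° = 0.0 + 135.9 = 135.9 kN/m
FS = R / T = 135.9 / 143.7 = 0.945

FS = 0.95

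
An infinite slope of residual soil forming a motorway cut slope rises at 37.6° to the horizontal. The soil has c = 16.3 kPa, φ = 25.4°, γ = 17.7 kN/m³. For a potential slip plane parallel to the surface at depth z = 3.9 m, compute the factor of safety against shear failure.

For an infinite slope with a slip plane parallel to the surface (no pore pressure): FS = [c + γz cos²β tanφ] / [γz sinβ cosβ].
γz = 17.7·3.9 = 69.03 kN/m²
Numerator = 16.3 + 69.03·cos²37.6°·tan25.4° = 16.3 + 69.03·0.6277·0.4748 = 36.875 kPa
Denominator = 69.03·sin37.6°·cos37.6° = 69.03·0.6101·0.7923 = 33.370 kPa
FS = 36.875 / 33.370 = 1.105

FS = 1.11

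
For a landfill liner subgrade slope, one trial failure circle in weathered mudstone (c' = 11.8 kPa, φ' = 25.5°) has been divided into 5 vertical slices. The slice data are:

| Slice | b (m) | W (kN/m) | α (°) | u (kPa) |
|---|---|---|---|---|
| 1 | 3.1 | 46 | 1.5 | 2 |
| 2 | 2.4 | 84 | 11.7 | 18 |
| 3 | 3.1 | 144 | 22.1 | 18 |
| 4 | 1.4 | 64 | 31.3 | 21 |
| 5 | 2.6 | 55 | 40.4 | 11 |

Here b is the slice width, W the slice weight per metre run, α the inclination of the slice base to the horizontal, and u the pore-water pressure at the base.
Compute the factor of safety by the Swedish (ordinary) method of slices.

FS = 1.76

Ordinary method of slices: FS = Σ[c'·Δl_i + (W_i cosα_i − u_i·Δl_i)·tanφ'] / Σ W_i sinα_i, with Δl_i = b_i / cosα_i.
Slice 1: Δl = 3.1/cos1.5° = 3.101 m; N'_1 = 46·cos1.5° − 2·3.101 = 39.8; c'Δl = 36.59; W sinα = 1.2
Slice 2: Δl = 2.4/cos11.7° = 2.451 m; N'_2 = 84·cos11.7° − 18·2.451 = 38.1; c'Δl = 28.92; W sinα = 17.0
Slice 3: Δl = 3.1/cos22.1° = 3.346 m; N'_3 = 144·cos22.1° − 18·3.346 = 73.2; c'Δl = 39.48; W sinα = 54.2
Slice 4: Δl = 1.4/cos31.3° = 1.638 m; N'_4 = 64·cos31.3° − 21·1.638 = 20.3; c'Δl = 19.33; W sinα = 33.2
Slice 5: Δl = 2.6/cos40.4° = 3.414 m; N'_5 = 55·cos40.4° − 11·3.414 = 4.3; c'Δl = 40.29; W sinα = 35.6
Σc'Δl = 164.6 kN/m; ΣN' = 175.7 kN/m; ΣW sinα = 141.3 kN/m
Resisting = 164.6 + 175.7·tan25.5° = 164.6 + 83.8 = 248.4 kN/m
FS = 248.4 / 141.3 = 1.758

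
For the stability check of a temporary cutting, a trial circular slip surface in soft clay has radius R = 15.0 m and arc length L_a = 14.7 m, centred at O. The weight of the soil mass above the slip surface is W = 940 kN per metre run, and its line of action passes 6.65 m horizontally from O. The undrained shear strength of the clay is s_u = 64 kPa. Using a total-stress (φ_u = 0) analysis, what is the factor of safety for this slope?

Taking moments about the centre O, the resisting moment is provided by the undrained shear strength acting along the arc:
M_R = s_u·L_a·R = 64·14.70·15.0 = 14112.0 kN·m/m
M_D = W·d = 940·6.65 = 6251.0 kN·m/m
FS = M_R / M_D = 14112.0 / 6251.0 = 2.258

FS = 2.26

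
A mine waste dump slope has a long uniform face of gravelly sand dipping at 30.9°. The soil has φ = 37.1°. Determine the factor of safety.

For a dry cohesionless infinite slope the factor of safety is FS = tanφ / tanβ.
FS = tan37.1° / tan30.9° = 0.7563 / 0.5985 = 1.264

FS = 1.26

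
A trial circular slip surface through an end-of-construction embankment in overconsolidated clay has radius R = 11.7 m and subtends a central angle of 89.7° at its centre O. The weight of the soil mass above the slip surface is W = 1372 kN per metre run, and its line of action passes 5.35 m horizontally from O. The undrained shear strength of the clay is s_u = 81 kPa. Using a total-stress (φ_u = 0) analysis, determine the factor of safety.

Taking moments about the centre O, the resisting moment is provided by the undrained shear strength acting along the arc:
Arc length L_a = R·θ = 11.7·(89.7°·π/180) = 11.7·1.5656 = 18.32 m
M_R = s_u·L_a·R = 81·18.32·11.7 = 17359.1 kN·m/m
M_D = W·d = 1372·5.35 = 7340.2 kN·m/m
FS = M_R / M_D = 17359.1 / 7340.2 = 2.365

FS = 2.36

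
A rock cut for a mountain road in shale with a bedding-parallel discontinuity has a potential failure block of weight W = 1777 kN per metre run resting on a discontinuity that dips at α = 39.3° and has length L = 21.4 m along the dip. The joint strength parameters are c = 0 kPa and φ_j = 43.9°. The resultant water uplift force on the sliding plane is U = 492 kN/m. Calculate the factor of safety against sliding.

Resolving the block weight along and normal to the plane and applying the Mohr–Coulomb strength on the joint:
N' = W cosα − U = 1777·cos39.3° − 492 = 883.1 kN/m
Driving force T = W sinα = 1777·sin39.3° = 1125.5 kN/m
Resisting force R = c·L + N'·tanφ_j = 0·21.4 + 883.1·tan43.9° = 0.0 + 849.8 = 849.8 kN/m
FS = R / T = 849.8 / 1125.5 = 0.755

FS = 0.76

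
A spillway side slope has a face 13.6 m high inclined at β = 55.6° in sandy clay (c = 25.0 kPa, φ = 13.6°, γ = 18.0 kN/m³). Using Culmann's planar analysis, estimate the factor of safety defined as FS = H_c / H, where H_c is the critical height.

H_c = (4c/γ) · sinβ cosφ / [1 − cos(β − φ)]
    = (4·25.0/18.0) · sin55.6°·cos13.6° / [1 − cos42.0°]
    = 5.556 · 0.8020 / 0.2569 = 17.35 m
FS = H_c / H = 17.35 / 13.6 = 1.275

FS = 1.28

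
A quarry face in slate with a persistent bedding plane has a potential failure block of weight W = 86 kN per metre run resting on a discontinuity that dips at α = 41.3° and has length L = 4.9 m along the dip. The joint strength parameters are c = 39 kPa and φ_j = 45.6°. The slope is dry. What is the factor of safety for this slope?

Resolving the block weight along and normal to the plane and applying the Mohr–Coulomb strength on the joint:
N' = W cosα = 86·cos41.3° = 64.6 kN/m
Driving force T = W sinα = 86·sin41.3° = 56.8 kN/m
Resisting force R = c·L + N'·tanφ_j = 39·4.9 + 64.6·tan45.6° = 191.1 + 66.0 = 257.1 kN/m
FS = R / T = 257.1 / 56.8 = 4.529

FS = 4.53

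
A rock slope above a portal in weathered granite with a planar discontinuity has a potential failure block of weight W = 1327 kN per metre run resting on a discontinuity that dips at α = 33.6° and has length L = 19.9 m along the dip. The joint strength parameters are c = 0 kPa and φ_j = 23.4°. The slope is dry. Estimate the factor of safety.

FS = 0.65

Resolving the block weight along and normal to the plane and applying the Mohr–Coulomb strength on the joint:
N' = W cosα = 1327·cos33.6° = 1105.3 kN/m
Driving force T = W sinα = 1327·sin33.6° = 734.4 kN/m
Resisting force R = c·L + N'·tanφ_j = 0·19.9 + 1105.3·tan23.4° = 0.0 + 478.3 = 478.3 kN/m
FS = R / T = 478.3 / 734.4 = 0.651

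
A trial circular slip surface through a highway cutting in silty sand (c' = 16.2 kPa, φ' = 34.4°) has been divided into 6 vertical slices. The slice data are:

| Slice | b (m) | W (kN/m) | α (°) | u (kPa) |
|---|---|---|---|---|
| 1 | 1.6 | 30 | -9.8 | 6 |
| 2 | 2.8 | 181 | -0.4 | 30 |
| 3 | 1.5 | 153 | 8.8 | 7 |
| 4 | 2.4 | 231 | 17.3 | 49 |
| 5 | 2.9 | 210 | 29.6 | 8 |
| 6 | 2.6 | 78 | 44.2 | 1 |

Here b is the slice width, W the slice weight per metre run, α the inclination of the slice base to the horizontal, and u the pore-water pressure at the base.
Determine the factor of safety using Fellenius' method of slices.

FS = 2.61

Ordinary method of slices: FS = Σ[c'·Δl_i + (W_i cosα_i − u_i·Δl_i)·tanφ'] / Σ W_i sinα_i, with Δl_i = b_i / cosα_i.
Slice 1: Δl = 1.6/cos(-9.8°) = 1.624 m; N'_1 = 30·cos(-9.8°) − 6·1.624 = 19.8; c'Δl = 26.30; W sinα = -5.1
Slice 2: Δl = 2.8/cos(-0.4°) = 2.800 m; N'_2 = 181·cos(-0.4°) − 30·2.800 = 97.0; c'Δl = 45.36; W sinα = -1.3
Slice 3: Δl = 1.5/cos8.8° = 1.518 m; N'_3 = 153·cos8.8° − 7·1.518 = 140.6; c'Δl = 24.59; W sinα = 23.4
Slice 4: Δl = 2.4/cos17.3° = 2.514 m; N'_4 = 231·cos17.3° − 49·2.514 = 97.4; c'Δl = 40.72; W sinα = 68.7
Slice 5: Δl = 2.9/cos29.6° = 3.335 m; N'_5 = 210·cos29.6° − 8·3.335 = 155.9; c'Δl = 54.03; W sinα = 103.7
Slice 6: Δl = 2.6/cos44.2° = 3.627 m; N'_6 = 78·cos44.2° − 1·3.627 = 52.3; c'Δl = 58.75; W sinα = 54.4
Σc'Δl = 249.8 kN/m; ΣN' = 563.0 kN/m; ΣW sinα = 243.8 kN/m
Resisting = 249.8 + 563.0·tan34.4° = 249.8 + 385.5 = 635.2 kN/m
FS = 635.2 / 243.8 = 2.605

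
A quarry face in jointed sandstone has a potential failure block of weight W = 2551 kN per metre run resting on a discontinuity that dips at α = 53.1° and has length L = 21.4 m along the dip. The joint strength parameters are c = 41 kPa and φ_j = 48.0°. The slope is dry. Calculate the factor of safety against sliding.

FS = 1.26

Resolving the block weight along and normal to the plane and applying the Mohr–Coulomb strength on the joint:
N' = W cosα = 2551·cos53.1° = 1531.7 kN/m
Driving force T = W sinα = 2551·sin53.1° = 2040.0 kN/m
Resisting force R = c·L + N'·tanφ_j = 41·21.4 + 1531.7·tan48.0° = 877.4 + 1701.1 = 2578.5 kN/m
FS = R / T = 2578.5 / 2040.0 = 1.264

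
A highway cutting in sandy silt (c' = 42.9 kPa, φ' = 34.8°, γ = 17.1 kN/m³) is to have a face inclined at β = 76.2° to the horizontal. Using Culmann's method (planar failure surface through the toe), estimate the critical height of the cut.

H_c = 32.02 m

Culmann's analysis gives the critical failure plane at α_cr = (β + φ')/2 = (76.2 + 34.8)/2 = 55.5°, and the critical height
H_c = (4c'/γ) · sinβ cosφ' / [1 − cos(β − φ')]
    = (4·42.9/17.1) · sin76.2°·cos34.8° / [1 − cos(41.4°)]
    = 10.035 · 0.9711·0.8211 / [1 − 0.7501]
    = 10.035 · 0.7974 / 0.2499
    = 32.02 m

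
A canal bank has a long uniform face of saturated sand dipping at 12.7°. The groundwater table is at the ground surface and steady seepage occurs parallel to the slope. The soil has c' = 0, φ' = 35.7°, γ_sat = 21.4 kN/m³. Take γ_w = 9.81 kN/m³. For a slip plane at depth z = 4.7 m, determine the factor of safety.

With seepage parallel to the slope and the water table at the surface, the effective normal stress on the slip plane uses the buoyant unit weight γ' = γ_sat − γ_w while the driving shear stress uses γ_sat:
FS = [c' + γ' z cos²β tanφ'] / [γ_sat z sinβ cosβ]
(For c' = 0 this reduces to FS = (γ'/γ_sat)·tanφ'/tanβ.)
γ' = 21.4 − 9.81 = 11.59 kN/m³
Numerator = 0.0 + 11.59·4.7·cos²12.7°·tan35.7° = 0.0 + 11.59·4.7·0.9517·0.7186 = 37.251 kPa
Denominator = 21.4·4.7·sin12.7°·cos12.7° = 21.4·4.7·0.2198·0.9755 = 21.571 kPa
FS = 37.251 / 21.571 = 1.727

FS = 1.73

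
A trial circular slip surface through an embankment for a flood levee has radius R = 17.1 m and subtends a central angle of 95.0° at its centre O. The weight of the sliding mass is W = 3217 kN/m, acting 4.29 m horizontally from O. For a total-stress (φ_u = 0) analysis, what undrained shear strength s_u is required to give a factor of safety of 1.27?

s_u = 36.2 kPa

FS = s_u·L_a·R / (W·d), so s_u = FS·W·d / (L_a·R).
Arc length L_a = R·θ = 17.1·(95.0°·π/180) = 17.1·1.6581 = 28.35 m
s_u = 1.27·3217·4.29 / (28.35·17.1) = 17527.2 / 484.83 = 36.15 kPa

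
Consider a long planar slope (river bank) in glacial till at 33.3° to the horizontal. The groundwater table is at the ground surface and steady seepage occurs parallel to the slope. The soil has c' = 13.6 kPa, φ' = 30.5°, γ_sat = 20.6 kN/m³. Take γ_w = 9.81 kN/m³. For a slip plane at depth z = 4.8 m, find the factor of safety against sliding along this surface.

With seepage parallel to the slope and the water table at the surface, the effective normal stress on the slip plane uses the buoyant unit weight γ' = γ_sat − γ_w while the driving shear stress uses γ_sat:
FS = [c' + γ' z cos²β tanφ'] / [γ_sat z sinβ cosβ]
γ' = 20.6 − 9.81 = 10.79 kN/m³
Numerator = 13.6 + 10.79·4.8·cos²33.3°·tan30.5° = 13.6 + 10.79·4.8·0.6986·0.5890 = 34.912 kPa
Denominator = 20.6·4.8·sin33.3°·cos33.3° = 20.6·4.8·0.5490·0.8358 = 45.374 kPa
FS = 34.912 / 45.374 = 0.769

FS = 0.77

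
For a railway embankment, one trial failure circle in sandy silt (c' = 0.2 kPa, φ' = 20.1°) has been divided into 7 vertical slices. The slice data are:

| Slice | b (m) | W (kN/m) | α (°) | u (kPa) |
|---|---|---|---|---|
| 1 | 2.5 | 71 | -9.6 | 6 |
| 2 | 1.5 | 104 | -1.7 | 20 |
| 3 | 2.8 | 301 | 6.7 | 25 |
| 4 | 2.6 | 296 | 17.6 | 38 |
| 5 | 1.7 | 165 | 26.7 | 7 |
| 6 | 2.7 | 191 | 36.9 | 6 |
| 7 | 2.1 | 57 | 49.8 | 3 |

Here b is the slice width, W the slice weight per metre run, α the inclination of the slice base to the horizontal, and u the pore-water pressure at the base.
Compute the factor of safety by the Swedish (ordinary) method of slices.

FS = 0.90

Ordinary method of slices: FS = Σ[c'·Δl_i + (W_i cosα_i − u_i·Δl_i)·tanφ'] / Σ W_i sinα_i, with Δl_i = b_i / cosα_i.
Slice 1: Δl = 2.5/cos(-9.6°) = 2.536 m; N'_1 = 71·cos(-9.6°) − 6·2.536 = 54.8; c'Δl = 0.51; W sinα = -11.8
Slice 2: Δl = 1.5/cos(-1.7°) = 1.501 m; N'_2 = 104·cos(-1.7°) − 20·1.501 = 73.9; c'Δl = 0.30; W sinα = -3.1
Slice 3: Δl = 2.8/cos6.7° = 2.819 m; N'_3 = 301·cos6.7° − 25·2.819 = 228.5; c'Δl = 0.56; W sinα = 35.1
Slice 4: Δl = 2.6/cos17.6° = 2.728 m; N'_4 = 296·cos17.6° − 38·2.728 = 178.5; c'Δl = 0.55; W sinα = 89.5
Slice 5: Δl = 1.7/cos26.7° = 1.903 m; N'_5 = 165·cos26.7° − 7·1.903 = 134.1; c'Δl = 0.38; W sinα = 74.1
Slice 6: Δl = 2.7/cos36.9° = 3.376 m; N'_6 = 191·cos36.9° − 6·3.376 = 132.5; c'Δl = 0.68; W sinα = 114.7
Slice 7: Δl = 2.1/cos49.8° = 3.254 m; N'_7 = 57·cos49.8° − 3·3.254 = 27.0; c'Δl = 0.65; W sinα = 43.5
Σc'Δl = 3.6 kN/m; ΣN' = 829.3 kN/m; ΣW sinα = 342.0 kN/m
Resisting = 3.6 + 829.3·tan20.1° = 3.6 + 303.5 = 307.1 kN/m
FS = 307.1 / 342.0 = 0.898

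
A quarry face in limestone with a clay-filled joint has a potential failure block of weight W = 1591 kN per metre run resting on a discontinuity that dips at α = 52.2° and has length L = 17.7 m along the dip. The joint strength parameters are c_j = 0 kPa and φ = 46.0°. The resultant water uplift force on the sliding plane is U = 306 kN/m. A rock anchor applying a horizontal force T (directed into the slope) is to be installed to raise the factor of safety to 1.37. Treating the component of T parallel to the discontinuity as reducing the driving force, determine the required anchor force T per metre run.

Resolving forces along and normal to the sliding plane, with the horizontal anchor force T adding T·sinα to the effective normal force and T·cosα acting up the plane against the driving force:
FS = [c_jL + (W cosα − U + T sinα) tanφ] / [W sinα − T cosα]
Without the anchor: N' = 669.1 kN/m, driving T_d = 1257.1 kN/m, resisting R = 0·17.7 + 669.1·tan46.0° = 692.9 kN/m, FS = 0.55.
Setting FS = 1.37 and solving for T:
1.37·(1257.1 − T cos52.2°) = 692.9 + T sin52.2°·tan46.0°
T·(sin52.2°·tan46.0° + 1.37·cos52.2°) = 1.37·1257.1 − 692.9
T·(0.7902·1.0355 + 1.37·0.6129) = 1722.3 − 692.9 = 1029.4
T·1.6579 = 1029.4
T = 620.9 kN/m

T = 621 kN/m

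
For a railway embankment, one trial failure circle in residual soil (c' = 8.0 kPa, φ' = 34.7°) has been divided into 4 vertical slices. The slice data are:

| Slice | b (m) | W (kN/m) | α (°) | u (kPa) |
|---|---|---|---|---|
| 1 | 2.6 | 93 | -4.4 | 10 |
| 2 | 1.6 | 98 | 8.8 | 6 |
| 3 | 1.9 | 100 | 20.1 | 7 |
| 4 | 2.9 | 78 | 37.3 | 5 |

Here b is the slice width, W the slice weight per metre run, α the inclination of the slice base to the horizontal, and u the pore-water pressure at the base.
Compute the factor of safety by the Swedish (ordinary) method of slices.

FS = 3.03

Ordinary method of slices: FS = Σ[c'·Δl_i + (W_i cosα_i − u_i·Δl_i)·tanφ'] / Σ W_i sinα_i, with Δl_i = b_i / cosα_i.
Slice 1: Δl = 2.6/cos(-4.4°) = 2.608 m; N'_1 = 93·cos(-4.4°) − 10·2.608 = 66.6; c'Δl = 20.86; W sinα = -7.1
Slice 2: Δl = 1.6/cos8.8° = 1.619 m; N'_2 = 98·cos8.8° − 6·1.619 = 87.1; c'Δl = 12.95; W sinα = 15.0
Slice 3: Δl = 1.9/cos20.1° = 2.023 m; N'_3 = 100·cos20.1° − 7·2.023 = 79.7; c'Δl = 16.19; W sinα = 34.4
Slice 4: Δl = 2.9/cos37.3° = 3.646 m; N'_4 = 78·cos37.3° − 5·3.646 = 43.8; c'Δl = 29.17; W sinα = 47.3
Σc'Δl = 79.2 kN/m; ΣN' = 277.3 kN/m; ΣW sinα = 89.5 kN/m
Resisting = 79.2 + 277.3·tan34.7° = 79.2 + 192.0 = 271.2 kN/m
FS = 271.2 / 89.5 = 3.031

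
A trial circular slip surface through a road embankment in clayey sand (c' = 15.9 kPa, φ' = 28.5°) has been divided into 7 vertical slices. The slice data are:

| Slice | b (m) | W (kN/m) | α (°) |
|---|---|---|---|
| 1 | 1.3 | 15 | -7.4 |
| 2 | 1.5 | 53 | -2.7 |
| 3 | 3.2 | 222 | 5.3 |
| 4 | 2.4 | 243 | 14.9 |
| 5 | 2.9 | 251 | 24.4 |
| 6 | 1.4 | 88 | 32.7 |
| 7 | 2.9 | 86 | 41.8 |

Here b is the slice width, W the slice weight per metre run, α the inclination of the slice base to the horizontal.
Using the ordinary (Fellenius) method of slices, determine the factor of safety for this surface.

Ordinary method of slices: FS = Σ[c'·Δl_i + (W_i cosα_i)·tanφ'] / Σ W_i sinα_i, with Δl_i = b_i / cosα_i.
Slice 1: Δl = 1.3/cos(-7.4°) = 1.311 m; N'_1 = 15·cos(-7.4°) = 14.9; c'Δl = 20.84; W sinα = -1.9
Slice 2: Δl = 1.5/cos(-2.7°) = 1.502 m; N'_2 = 53·cos(-2.7°) = 52.9; c'Δl = 23.88; W sinα = -2.5
Slice 3: Δl = 3.2/cos5.3° = 3.214 m; N'_3 = 222·cos5.3° = 221.1; c'Δl = 51.10; W sinα = 20.5
Slice 4: Δl = 2.4/cos14.9° = 2.484 m; N'_4 = 243·cos14.9° = 234.8; c'Δl = 39.49; W sinα = 62.5
Slice 5: Δl = 2.9/cos24.4° = 3.184 m; N'_5 = 251·cos24.4° = 228.6; c'Δl = 50.63; W sinα = 103.7
Slice 6: Δl = 1.4/cos32.7° = 1.664 m; N'_6 = 88·cos32.7° = 74.1; c'Δl = 26.45; W sinα = 47.5
Slice 7: Δl = 2.9/cos41.8° = 3.890 m; N'_7 = 86·cos41.8° = 64.1; c'Δl = 61.85; W sinα = 57.3
Σc'Δl = 274.2 kN/m; ΣN' = 890.4 kN/m; ΣW sinα = 287.1 kN/m
Resisting = 274.2 + 890.4·tan28.5° = 274.2 + 483.5 = 757.7 kN/m
FS = 757.7 / 287.1 = 2.639

FS = 2.64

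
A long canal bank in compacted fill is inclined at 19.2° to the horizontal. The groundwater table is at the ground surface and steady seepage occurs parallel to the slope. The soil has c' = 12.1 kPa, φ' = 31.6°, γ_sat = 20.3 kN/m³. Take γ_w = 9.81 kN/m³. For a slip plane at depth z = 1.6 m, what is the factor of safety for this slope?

With seepage parallel to the slope and the water table at the surface, the effective normal stress on the slip plane uses the buoyant unit weight γ' = γ_sat − γ_w while the driving shear stress uses γ_sat:
FS = [c' + γ' z cos²β tanφ'] / [γ_sat z sinβ cosβ]
γ' = 20.3 − 9.81 = 10.49 kN/m³
Numerator = 12.1 + 10.49·1.6·cos²19.2°·tan31.6° = 12.1 + 10.49·1.6·0.8918·0.6152 = 21.309 kPa
Denominator = 20.3·1.6·sin19.2°·cos19.2° = 20.3·1.6·0.3289·0.9444 = 10.087 kPa
FS = 21.309 / 10.087 = 2.112

FS = 2.11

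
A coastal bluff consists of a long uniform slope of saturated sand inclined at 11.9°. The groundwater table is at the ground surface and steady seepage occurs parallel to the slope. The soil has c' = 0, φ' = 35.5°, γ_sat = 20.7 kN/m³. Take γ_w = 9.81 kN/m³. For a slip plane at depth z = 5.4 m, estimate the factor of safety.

FS = 1.78

With seepage parallel to the slope and the water table at the surface, the effective normal stress on the slip plane uses the buoyant unit weight γ' = γ_sat − γ_w while the driving shear stress uses γ_sat:
FS = [c' + γ' z cos²β tanφ'] / [γ_sat z sinβ cosβ]
(For c' = 0 this reduces to FS = (γ'/γ_sat)·tanφ'/tanβ.)
γ' = 20.7 − 9.81 = 10.89 kN/m³
Numerator = 0.0 + 10.89·5.4·cos²11.9°·tan35.5° = 0.0 + 10.89·5.4·0.9575·0.7133 = 40.162 kPa
Denominator = 20.7·5.4·sin11.9°·cos11.9° = 20.7·5.4·0.2062·0.9785 = 22.554 kPa
FS = 40.162 / 22.554 = 1.781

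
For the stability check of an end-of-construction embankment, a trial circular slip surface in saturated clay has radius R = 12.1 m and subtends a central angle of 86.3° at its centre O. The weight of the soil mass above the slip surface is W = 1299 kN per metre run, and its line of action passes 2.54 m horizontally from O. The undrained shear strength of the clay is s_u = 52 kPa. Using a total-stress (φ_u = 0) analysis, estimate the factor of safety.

FS = 3.48

Taking moments about the centre O, the resisting moment is provided by the undrained shear strength acting along the arc:
Arc length L_a = R·θ = 12.1·(86.3°·π/180) = 12.1·1.5062 = 18.23 m
M_R = s_u·L_a·R = 52·18.23·12.1 = 11467.3 kN·m/m
M_D = W·d = 1299·2.54 = 3299.5 kN·m/m
FS = M_R / M_D = 11467.3 / 3299.5 = 3.476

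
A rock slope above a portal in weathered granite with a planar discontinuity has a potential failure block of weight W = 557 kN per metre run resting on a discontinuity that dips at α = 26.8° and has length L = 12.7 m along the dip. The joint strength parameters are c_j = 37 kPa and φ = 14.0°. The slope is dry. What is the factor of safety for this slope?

Resolving the block weight along and normal to the plane and applying the Mohr–Coulomb strength on the joint:
N' = W cosα = 557·cos26.8° = 497.2 kN/m
Driving force T = W sinα = 557·sin26.8° = 251.1 kN/m
Resisting force R = c_j·L + N'·tanφ = 37·12.7 + 497.2·tan14.0° = 469.9 + 124.0 = 593.9 kN/m
FS = R / T = 593.9 / 251.1 = 2.365

FS = 2.36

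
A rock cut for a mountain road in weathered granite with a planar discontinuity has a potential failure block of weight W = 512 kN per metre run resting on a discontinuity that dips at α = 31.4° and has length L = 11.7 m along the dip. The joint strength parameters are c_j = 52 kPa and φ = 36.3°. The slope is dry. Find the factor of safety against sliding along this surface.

Resolving the block weight along and normal to the plane and applying the Mohr–Coulomb strength on the joint:
N' = W cosα = 512·cos31.4° = 437.0 kN/m
Driving force T = W sinα = 512·sin31.4° = 266.8 kN/m
Resisting force R = c_j·L + N'·tanφ = 52·11.7 + 437.0·tan36.3° = 608.4 + 321.0 = 929.4 kN/m
FS = R / T = 929.4 / 266.8 = 3.484

FS = 3.48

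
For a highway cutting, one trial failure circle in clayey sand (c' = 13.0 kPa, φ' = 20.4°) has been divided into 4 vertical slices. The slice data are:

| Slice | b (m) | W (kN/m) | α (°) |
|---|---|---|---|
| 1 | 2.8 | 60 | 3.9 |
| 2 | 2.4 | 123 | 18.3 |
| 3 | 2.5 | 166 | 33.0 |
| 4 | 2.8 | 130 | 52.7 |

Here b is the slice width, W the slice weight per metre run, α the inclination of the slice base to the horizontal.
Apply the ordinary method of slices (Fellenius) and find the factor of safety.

FS = 1.33

Ordinary method of slices: FS = Σ[c'·Δl_i + (W_i cosα_i)·tanφ'] / Σ W_i sinα_i, with Δl_i = b_i / cosα_i.
Slice 1: Δl = 2.8/cos3.9° = 2.806 m; N'_1 = 60·cos3.9° = 59.9; c'Δl = 36.48; W sinα = 4.1
Slice 2: Δl = 2.4/cos18.3° = 2.528 m; N'_2 = 123·cos18.3° = 116.8; c'Δl = 32.86; W sinα = 38.6
Slice 3: Δl = 2.5/cos33.0° = 2.981 m; N'_3 = 166·cos33.0° = 139.2; c'Δl = 38.75; W sinα = 90.4
Slice 4: Δl = 2.8/cos52.7° = 4.621 m; N'_4 = 130·cos52.7° = 78.8; c'Δl = 60.07; W sinα = 103.4
Σc'Δl = 168.2 kN/m; ΣN' = 394.6 kN/m; ΣW sinα = 236.5 kN/m
Resisting = 168.2 + 394.6·tan20.4° = 168.2 + 146.8 = 314.9 kN/m
FS = 314.9 / 236.5 = 1.331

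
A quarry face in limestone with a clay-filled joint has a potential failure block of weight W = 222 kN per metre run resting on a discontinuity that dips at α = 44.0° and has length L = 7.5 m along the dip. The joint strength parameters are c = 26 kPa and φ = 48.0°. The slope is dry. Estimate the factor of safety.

Resolving the block weight along and normal to the plane and applying the Mohr–Coulomb strength on the joint:
N' = W cosα = 222·cos44.0° = 159.7 kN/m
Driving force T = W sinα = 222·sin44.0° = 154.2 kN/m
Resisting force R = c·L + N'·tanφ = 26·7.5 + 159.7·tan48.0° = 195.0 + 177.4 = 372.4 kN/m
FS = R / T = 372.4 / 154.2 = 2.415

FS = 2.41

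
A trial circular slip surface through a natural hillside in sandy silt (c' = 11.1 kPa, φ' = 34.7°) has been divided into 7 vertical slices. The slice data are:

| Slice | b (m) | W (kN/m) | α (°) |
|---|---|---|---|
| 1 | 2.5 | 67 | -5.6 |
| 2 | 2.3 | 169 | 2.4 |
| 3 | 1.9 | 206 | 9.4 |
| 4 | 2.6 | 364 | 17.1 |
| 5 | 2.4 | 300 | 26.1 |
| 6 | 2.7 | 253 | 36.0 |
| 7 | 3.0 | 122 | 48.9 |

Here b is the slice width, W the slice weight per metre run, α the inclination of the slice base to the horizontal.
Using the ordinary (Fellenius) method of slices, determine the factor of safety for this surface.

FS = 2.24

Ordinary method of slices: FS = Σ[c'·Δl_i + (W_i cosα_i)·tanφ'] / Σ W_i sinα_i, with Δl_i = b_i / cosα_i.
Slice 1: Δl = 2.5/cos(-5.6°) = 2.512 m; N'_1 = 67·cos(-5.6°) = 66.7; c'Δl = 27.88; W sinα = -6.5
Slice 2: Δl = 2.3/cos2.4° = 2.302 m; N'_2 = 169·cos2.4° = 168.9; c'Δl = 25.55; W sinα = 7.1
Slice 3: Δl = 1.9/cos9.4° = 1.926 m; N'_3 = 206·cos9.4° = 203.2; c'Δl = 21.38; W sinα = 33.6
Slice 4: Δl = 2.6/cos17.1° = 2.720 m; N'_4 = 364·cos17.1° = 347.9; c'Δl = 30.19; W sinα = 107.0
Slice 5: Δl = 2.4/cos26.1° = 2.673 m; N'_5 = 300·cos26.1° = 269.4; c'Δl = 29.67; W sinα = 132.0
Slice 6: Δl = 2.7/cos36.0° = 3.337 m; N'_6 = 253·cos36.0° = 204.7; c'Δl = 37.04; W sinα = 148.7
Slice 7: Δl = 3.0/cos48.9° = 4.564 m; N'_7 = 122·cos48.9° = 80.2; c'Δl = 50.66; W sinα = 91.9
Σc'Δl = 222.4 kN/m; ΣN' = 1341.0 kN/m; ΣW sinα = 513.8 kN/m
Resisting = 222.4 + 1341.0·tan34.7° = 222.4 + 928.5 = 1150.9 kN/m
FS = 1150.9 / 513.8 = 2.240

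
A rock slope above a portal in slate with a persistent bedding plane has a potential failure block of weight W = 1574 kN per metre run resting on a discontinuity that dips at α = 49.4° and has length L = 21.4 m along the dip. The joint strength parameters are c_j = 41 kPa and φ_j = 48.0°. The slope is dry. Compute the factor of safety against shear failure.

Resolving the block weight along and normal to the plane and applying the Mohr–Coulomb strength on the joint:
N' = W cosα = 1574·cos49.4° = 1024.3 kN/m
Driving force T = W sinα = 1574·sin49.4° = 1195.1 kN/m
Resisting force R = c_j·L + N'·tanφ_j = 41·21.4 + 1024.3·tan48.0° = 877.4 + 1137.6 = 2015.0 kN/m
FS = R / T = 2015.0 / 1195.1 = 1.686

FS = 1.69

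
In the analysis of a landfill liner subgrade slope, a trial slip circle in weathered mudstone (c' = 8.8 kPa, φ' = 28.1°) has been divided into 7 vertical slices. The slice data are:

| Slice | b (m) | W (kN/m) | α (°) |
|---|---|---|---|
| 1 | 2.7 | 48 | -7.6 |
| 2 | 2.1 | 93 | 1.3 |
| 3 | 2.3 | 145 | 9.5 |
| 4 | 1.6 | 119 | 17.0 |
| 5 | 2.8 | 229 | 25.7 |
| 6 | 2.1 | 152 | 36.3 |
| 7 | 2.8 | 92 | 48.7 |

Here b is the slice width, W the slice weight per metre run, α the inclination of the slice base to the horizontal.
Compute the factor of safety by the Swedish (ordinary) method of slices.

FS = 1.87

Ordinary method of slices: FS = Σ[c'·Δl_i + (W_i cosα_i)·tanφ'] / Σ W_i sinα_i, with Δl_i = b_i / cosα_i.
Slice 1: Δl = 2.7/cos(-7.6°) = 2.724 m; N'_1 = 48·cos(-7.6°) = 47.6; c'Δl = 23.97; W sinα = -6.3
Slice 2: Δl = 2.1/cos1.3° = 2.101 m; N'_2 = 93·cos1.3° = 93.0; c'Δl = 18.48; W sinα = 2.1
Slice 3: Δl = 2.3/cos9.5° = 2.332 m; N'_3 = 145·cos9.5° = 143.0; c'Δl = 20.52; W sinα = 23.9
Slice 4: Δl = 1.6/cos17.0° = 1.673 m; N'_4 = 119·cos17.0° = 113.8; c'Δl = 14.72; W sinα = 34.8
Slice 5: Δl = 2.8/cos25.7° = 3.107 m; N'_5 = 229·cos25.7° = 206.3; c'Δl = 27.35; W sinα = 99.3
Slice 6: Δl = 2.1/cos36.3° = 2.606 m; N'_6 = 152·cos36.3° = 122.5; c'Δl = 22.93; W sinα = 90.0
Slice 7: Δl = 2.8/cos48.7° = 4.242 m; N'_7 = 92·cos48.7° = 60.7; c'Δl = 37.33; W sinα = 69.1
Σc'Δl = 165.3 kN/m; ΣN' = 786.9 kN/m; ΣW sinα = 312.9 kN/m
Resisting = 165.3 + 786.9·tan28.1° = 165.3 + 420.2 = 585.5 kN/m
FS = 585.5 / 312.9 = 1.871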